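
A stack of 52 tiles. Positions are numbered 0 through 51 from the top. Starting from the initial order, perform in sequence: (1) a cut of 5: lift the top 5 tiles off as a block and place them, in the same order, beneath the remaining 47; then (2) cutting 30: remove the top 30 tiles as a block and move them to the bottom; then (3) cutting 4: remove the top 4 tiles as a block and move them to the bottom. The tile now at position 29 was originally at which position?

Undo the operations in reverse order, starting from position 29:
  undo op 3 (cut 4): 29 ← 33
  undo op 2 (cut 30): 33 ← 11
  undo op 1 (cut 5): 11 ← 16
So the tile at position 29 came from original position 16.

16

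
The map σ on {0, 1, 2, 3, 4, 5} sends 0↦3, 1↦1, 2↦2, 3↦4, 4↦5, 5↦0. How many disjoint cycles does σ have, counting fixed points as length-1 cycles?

Cycle decomposition: (0 3 4 5) (1) (2).
3 cycles.

3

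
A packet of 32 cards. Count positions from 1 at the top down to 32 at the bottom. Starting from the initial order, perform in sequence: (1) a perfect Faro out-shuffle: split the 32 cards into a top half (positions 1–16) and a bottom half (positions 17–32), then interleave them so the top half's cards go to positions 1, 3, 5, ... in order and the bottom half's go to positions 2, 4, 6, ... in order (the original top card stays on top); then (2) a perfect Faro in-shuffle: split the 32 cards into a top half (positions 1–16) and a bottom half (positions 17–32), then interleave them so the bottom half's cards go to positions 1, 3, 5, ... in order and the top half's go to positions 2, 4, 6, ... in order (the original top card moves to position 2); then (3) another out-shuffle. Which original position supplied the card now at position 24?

Undo the operations in reverse order, starting from position 24:
  undo op 3 (out-shuffle, from bottom half): 24 ← 28
  undo op 2 (in-shuffle, from top half): 28 ← 14
  undo op 1 (out-shuffle, from bottom half): 14 ← 23
So the card at position 24 came from original position 23.

23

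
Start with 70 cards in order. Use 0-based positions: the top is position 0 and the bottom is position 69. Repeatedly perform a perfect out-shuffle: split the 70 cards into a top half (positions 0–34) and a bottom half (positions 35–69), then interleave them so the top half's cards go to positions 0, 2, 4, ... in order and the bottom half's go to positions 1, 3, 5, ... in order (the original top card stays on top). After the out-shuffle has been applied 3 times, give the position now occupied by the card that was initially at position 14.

43

Track the card's position through each out-shuffle:
14 → 28 → 56 → 43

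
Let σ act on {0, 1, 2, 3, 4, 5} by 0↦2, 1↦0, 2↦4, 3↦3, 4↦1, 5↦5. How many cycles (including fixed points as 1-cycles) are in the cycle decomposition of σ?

Cycle decomposition: (0 2 4 1) (3) (5).
3 cycles.

3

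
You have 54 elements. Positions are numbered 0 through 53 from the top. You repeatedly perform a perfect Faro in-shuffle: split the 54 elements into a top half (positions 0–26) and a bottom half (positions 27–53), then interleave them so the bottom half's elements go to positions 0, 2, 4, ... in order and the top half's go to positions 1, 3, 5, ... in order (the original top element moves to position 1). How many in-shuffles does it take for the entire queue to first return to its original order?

20

The in-shuffle permutes the 54 positions with cycle lengths [4, 10, 20, 20].
Every element is home exactly when every cycle has completed a whole number of laps, i.e. after lcm(4, 10, 20) = 20 in-shuffles.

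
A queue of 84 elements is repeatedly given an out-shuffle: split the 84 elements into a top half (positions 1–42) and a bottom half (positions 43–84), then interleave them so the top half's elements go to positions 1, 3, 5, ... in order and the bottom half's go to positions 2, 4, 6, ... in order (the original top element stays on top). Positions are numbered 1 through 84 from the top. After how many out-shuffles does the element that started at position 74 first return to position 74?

Follow position 74 under repeated out-shuffles:
74 → 64 → 44 → 4 → 7 → 13 → 25 → 49 → ... → 74 (length 82)
It first returns after 82 out-shuffles.

82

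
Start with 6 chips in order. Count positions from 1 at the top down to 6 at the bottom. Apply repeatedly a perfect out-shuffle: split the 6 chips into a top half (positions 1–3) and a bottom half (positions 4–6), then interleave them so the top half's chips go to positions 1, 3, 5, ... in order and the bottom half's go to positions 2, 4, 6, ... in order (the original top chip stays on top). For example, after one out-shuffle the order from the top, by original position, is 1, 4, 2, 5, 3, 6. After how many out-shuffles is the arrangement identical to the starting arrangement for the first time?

4

The out-shuffle permutes the 6 positions with cycle lengths [1, 1, 4].
Every chip is home exactly when every cycle has completed a whole number of laps, i.e. after lcm(1, 4) = 4 out-shuffles.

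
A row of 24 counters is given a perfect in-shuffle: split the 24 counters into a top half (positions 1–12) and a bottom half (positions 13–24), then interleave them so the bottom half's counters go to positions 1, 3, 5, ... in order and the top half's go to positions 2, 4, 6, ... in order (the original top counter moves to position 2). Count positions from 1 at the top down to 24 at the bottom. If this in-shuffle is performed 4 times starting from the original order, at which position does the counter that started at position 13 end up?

8

Track the counter's position through each in-shuffle:
13 → 1 → 2 → 4 → 8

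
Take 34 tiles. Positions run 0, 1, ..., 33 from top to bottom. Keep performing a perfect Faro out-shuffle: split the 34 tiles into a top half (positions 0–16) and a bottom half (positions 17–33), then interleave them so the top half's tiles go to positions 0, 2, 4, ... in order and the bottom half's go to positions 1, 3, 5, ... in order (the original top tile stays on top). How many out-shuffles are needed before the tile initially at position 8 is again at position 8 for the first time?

10

Follow position 8 under repeated out-shuffles:
8 → 16 → 32 → 31 → 29 → 25 → 17 → 1 → 2 → 4 → 8
It first returns after 10 out-shuffles.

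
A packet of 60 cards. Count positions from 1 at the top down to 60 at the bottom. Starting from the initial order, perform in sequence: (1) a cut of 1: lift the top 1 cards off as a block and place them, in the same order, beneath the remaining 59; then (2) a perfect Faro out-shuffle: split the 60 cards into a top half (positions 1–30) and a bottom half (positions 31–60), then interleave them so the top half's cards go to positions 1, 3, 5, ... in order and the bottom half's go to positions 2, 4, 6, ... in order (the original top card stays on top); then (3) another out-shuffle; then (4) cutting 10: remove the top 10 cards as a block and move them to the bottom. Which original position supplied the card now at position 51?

2

Undo the operations in reverse order, starting from position 51:
  undo op 4 (cut 10): 51 ← 1
  undo op 3 (out-shuffle, from top half): 1 ← 1
  undo op 2 (out-shuffle, from top half): 1 ← 1
  undo op 1 (cut 1): 1 ← 2
So the card at position 51 came from original position 2.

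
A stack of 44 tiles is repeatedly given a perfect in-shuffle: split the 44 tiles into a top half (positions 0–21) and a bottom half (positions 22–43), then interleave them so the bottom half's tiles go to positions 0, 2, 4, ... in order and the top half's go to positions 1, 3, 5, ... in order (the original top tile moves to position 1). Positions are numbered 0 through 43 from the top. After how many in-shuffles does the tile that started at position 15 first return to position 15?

Follow position 15 under repeated in-shuffles:
15 → 31 → 18 → 37 → 30 → 16 → 33 → 22 → 0 → 1 → 3 → 7 → 15
It first returns after 12 in-shuffles.

12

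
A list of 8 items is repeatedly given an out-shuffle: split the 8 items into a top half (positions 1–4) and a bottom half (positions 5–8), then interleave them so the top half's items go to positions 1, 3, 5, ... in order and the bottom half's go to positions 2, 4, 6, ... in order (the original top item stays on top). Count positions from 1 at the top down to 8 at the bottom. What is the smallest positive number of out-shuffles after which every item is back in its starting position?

3

The out-shuffle permutes the 8 positions with cycle lengths [1, 1, 3, 3].
Every item is home exactly when every cycle has completed a whole number of laps, i.e. after lcm(1, 3) = 3 out-shuffles.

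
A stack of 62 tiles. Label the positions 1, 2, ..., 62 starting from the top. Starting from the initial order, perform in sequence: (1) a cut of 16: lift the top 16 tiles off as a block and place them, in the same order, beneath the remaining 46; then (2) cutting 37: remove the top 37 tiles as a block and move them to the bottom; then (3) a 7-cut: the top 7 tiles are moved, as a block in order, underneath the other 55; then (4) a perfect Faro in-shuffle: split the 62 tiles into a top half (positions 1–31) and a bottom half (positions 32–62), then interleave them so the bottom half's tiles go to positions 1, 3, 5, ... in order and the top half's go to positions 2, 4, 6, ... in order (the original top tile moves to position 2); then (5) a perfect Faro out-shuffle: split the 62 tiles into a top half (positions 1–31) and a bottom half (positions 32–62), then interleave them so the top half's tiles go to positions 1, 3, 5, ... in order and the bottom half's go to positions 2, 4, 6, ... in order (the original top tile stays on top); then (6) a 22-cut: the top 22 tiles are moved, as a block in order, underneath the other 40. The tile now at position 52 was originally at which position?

48

Undo the operations in reverse order, starting from position 52:
  undo op 6 (cut 22): 52 ← 12
  undo op 5 (out-shuffle, from bottom half): 12 ← 37
  undo op 4 (in-shuffle, from bottom half): 37 ← 50
  undo op 3 (cut 7): 50 ← 57
  undo op 2 (cut 37): 57 ← 32
  undo op 1 (cut 16): 32 ← 48
So the tile at position 52 came from original position 48.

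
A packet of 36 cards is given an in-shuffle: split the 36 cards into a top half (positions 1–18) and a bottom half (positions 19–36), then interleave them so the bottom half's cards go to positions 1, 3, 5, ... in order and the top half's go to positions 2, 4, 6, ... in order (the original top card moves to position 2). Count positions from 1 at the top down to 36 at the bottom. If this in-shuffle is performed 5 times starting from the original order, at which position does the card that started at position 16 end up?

31

Track the card's position through each in-shuffle:
16 → 32 → 27 → 17 → 34 → 31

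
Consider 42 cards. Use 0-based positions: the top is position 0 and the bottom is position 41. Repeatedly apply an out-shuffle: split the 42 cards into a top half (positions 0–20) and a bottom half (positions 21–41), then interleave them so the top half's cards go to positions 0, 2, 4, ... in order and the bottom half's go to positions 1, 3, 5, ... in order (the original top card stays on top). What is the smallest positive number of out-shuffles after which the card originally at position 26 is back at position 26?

Follow position 26 under repeated out-shuffles:
26 → 11 → 22 → 3 → 6 → 12 → 24 → 7 → 14 → 28 → 15 → 30 → 19 → 38 → 35 → 29 → 17 → 34 → 27 → 13 → 26
It first returns after 20 out-shuffles.

20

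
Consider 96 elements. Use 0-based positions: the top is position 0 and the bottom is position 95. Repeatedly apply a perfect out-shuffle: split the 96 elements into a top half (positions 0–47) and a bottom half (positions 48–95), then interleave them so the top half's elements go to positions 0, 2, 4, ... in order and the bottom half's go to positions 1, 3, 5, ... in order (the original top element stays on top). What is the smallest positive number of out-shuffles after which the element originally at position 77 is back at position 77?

36

Follow position 77 under repeated out-shuffles:
77 → 59 → 23 → 46 → 92 → 89 → 83 → 71 → ... → 77 (length 36)
It first returns after 36 out-shuffles.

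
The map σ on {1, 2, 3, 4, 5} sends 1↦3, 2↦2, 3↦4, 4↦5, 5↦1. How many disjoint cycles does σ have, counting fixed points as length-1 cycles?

Cycle decomposition: (1 3 4 5) (2).
2 cycles.

2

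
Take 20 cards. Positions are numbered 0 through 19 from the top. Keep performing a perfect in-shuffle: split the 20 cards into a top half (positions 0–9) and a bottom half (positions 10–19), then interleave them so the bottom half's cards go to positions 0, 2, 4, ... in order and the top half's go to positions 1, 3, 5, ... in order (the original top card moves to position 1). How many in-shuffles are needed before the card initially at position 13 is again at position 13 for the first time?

Follow position 13 under repeated in-shuffles:
13 → 6 → 13
It first returns after 2 in-shuffles.

2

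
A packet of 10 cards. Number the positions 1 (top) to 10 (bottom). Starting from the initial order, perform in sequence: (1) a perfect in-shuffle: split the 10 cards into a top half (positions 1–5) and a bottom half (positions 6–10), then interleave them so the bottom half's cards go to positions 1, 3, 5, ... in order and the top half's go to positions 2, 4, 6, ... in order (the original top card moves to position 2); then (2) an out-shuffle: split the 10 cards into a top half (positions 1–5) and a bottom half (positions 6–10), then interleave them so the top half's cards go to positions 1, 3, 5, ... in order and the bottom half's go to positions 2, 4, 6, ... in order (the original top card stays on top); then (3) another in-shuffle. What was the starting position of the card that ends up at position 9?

Undo the operations in reverse order, starting from position 9:
  undo op 3 (in-shuffle, from bottom half): 9 ← 10
  undo op 2 (out-shuffle, from bottom half): 10 ← 10
  undo op 1 (in-shuffle, from top half): 10 ← 5
So the card at position 9 came from original position 5.

5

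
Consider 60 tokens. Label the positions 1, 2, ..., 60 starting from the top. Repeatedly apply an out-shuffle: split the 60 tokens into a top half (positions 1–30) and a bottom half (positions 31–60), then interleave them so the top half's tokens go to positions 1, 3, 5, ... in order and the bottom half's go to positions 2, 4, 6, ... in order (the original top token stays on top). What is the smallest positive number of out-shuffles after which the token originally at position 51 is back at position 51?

58

Follow position 51 under repeated out-shuffles:
51 → 42 → 24 → 47 → 34 → 8 → 15 → 29 → ... → 51 (length 58)
It first returns after 58 out-shuffles.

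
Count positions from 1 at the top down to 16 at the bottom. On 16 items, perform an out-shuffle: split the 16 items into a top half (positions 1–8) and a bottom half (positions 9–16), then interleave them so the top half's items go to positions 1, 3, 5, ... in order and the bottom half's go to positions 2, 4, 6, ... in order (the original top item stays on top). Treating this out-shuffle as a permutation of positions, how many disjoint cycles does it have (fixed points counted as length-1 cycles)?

6

Trace each unvisited position around until it returns:
(1) (2 3 5 9) (4 7 13 10) (6 11) (8 15 14 12) (16)
6 cycles in total.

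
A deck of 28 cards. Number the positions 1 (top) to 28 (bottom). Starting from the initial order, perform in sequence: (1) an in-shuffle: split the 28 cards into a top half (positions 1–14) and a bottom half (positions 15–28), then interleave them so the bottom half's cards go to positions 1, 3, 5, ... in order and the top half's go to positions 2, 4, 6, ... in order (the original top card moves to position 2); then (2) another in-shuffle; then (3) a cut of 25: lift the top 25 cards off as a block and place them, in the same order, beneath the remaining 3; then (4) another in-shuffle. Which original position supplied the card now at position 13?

Undo the operations in reverse order, starting from position 13:
  undo op 4 (in-shuffle, from bottom half): 13 ← 21
  undo op 3 (cut 25): 21 ← 18
  undo op 2 (in-shuffle, from top half): 18 ← 9
  undo op 1 (in-shuffle, from bottom half): 9 ← 19
So the card at position 13 came from original position 19.

19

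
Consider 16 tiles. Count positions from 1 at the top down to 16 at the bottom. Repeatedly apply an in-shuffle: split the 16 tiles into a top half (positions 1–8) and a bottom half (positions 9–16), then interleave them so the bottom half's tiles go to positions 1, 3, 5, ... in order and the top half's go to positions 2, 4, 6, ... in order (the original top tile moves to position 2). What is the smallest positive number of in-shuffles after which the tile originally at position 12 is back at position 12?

8

Follow position 12 under repeated in-shuffles:
12 → 7 → 14 → 11 → 5 → 10 → 3 → 6 → 12
It first returns after 8 in-shuffles.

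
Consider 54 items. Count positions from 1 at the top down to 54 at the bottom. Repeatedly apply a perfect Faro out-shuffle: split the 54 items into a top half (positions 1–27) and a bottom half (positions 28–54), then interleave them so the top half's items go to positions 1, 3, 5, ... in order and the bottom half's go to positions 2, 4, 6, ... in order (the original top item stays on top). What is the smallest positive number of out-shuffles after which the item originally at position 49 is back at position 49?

52

Follow position 49 under repeated out-shuffles:
49 → 44 → 34 → 14 → 27 → 53 → 52 → 50 → ... → 49 (length 52)
It first returns after 52 out-shuffles.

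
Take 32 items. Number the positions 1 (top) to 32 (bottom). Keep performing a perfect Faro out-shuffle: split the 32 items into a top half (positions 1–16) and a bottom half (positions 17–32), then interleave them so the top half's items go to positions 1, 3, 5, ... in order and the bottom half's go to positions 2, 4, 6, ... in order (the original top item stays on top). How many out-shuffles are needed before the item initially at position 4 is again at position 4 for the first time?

Follow position 4 under repeated out-shuffles:
4 → 7 → 13 → 25 → 18 → 4
It first returns after 5 out-shuffles.

5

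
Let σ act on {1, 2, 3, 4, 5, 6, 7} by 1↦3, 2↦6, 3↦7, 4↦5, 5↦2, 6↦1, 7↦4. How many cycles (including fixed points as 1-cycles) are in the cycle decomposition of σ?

1

Cycle decomposition: (1 3 7 4 5 2 6).
1 cycle.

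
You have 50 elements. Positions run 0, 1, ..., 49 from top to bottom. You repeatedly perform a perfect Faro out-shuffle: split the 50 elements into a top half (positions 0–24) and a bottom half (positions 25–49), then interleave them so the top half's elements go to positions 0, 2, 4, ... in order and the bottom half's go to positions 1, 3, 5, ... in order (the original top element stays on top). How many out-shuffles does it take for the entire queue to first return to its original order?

21

The out-shuffle permutes the 50 positions with cycle lengths [1, 1, 3, 3, 21, 21].
Every element is home exactly when every cycle has completed a whole number of laps, i.e. after lcm(1, 3, 21) = 21 out-shuffles.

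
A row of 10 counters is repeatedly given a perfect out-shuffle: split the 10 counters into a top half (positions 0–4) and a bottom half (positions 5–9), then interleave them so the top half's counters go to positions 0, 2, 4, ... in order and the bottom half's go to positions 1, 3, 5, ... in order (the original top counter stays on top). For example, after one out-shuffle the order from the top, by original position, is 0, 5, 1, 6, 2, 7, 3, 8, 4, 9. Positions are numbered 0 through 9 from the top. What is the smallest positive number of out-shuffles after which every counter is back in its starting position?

6

The out-shuffle permutes the 10 positions with cycle lengths [1, 1, 2, 6].
Every counter is home exactly when every cycle has completed a whole number of laps, i.e. after lcm(1, 2, 6) = 6 out-shuffles.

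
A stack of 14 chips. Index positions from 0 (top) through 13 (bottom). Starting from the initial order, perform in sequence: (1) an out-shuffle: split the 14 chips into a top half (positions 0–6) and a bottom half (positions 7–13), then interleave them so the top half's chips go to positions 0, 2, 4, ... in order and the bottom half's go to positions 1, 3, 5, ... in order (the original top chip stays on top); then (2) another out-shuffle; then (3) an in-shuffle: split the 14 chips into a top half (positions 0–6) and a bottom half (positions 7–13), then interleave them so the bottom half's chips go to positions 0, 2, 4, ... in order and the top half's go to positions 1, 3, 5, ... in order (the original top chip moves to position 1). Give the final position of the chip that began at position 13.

Track the chip from position 13 forward through each operation:
  after op 1 (out-shuffle): 13 → 13
  after op 2 (out-shuffle): 13 → 13
  after op 3 (in-shuffle): 13 → 12

12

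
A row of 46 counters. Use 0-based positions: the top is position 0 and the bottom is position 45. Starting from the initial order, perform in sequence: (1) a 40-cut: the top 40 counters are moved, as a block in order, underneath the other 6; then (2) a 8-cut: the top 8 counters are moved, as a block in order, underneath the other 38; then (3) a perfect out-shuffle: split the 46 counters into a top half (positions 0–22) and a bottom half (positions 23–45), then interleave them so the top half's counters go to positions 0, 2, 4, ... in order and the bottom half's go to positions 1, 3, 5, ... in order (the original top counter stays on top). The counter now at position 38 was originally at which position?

21

Undo the operations in reverse order, starting from position 38:
  undo op 3 (out-shuffle, from top half): 38 ← 19
  undo op 2 (cut 8): 19 ← 27
  undo op 1 (cut 40): 27 ← 21
So the counter at position 38 came from original position 21.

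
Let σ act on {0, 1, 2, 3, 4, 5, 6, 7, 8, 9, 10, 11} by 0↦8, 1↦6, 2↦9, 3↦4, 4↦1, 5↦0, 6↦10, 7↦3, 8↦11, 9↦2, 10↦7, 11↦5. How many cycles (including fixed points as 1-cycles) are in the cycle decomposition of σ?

3

Cycle decomposition: (0 8 11 5) (1 6 10 7 3 4) (2 9).
3 cycles.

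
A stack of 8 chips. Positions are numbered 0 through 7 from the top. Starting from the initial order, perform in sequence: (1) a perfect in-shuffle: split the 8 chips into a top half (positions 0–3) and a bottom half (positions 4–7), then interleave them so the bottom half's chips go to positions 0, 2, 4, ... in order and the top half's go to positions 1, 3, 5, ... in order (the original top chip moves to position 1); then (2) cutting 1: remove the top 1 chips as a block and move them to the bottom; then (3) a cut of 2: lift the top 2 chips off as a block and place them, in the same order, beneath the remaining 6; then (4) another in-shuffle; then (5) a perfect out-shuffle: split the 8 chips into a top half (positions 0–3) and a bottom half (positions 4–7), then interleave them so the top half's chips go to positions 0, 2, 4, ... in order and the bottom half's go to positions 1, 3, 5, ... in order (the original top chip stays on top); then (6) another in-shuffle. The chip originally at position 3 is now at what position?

Track the chip from position 3 forward through each operation:
  after op 1 (in-shuffle): 3 → 7
  after op 2 (cut 1): 7 → 6
  after op 3 (cut 2): 6 → 4
  after op 4 (in-shuffle): 4 → 0
  after op 5 (out-shuffle): 0 → 0
  after op 6 (in-shuffle): 0 → 1

1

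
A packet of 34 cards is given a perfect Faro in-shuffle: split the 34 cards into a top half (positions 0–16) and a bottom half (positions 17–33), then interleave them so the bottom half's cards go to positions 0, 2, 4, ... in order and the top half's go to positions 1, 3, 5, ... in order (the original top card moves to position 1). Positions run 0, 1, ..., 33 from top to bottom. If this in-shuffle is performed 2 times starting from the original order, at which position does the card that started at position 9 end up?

Track the card's position through each in-shuffle:
9 → 19 → 4

4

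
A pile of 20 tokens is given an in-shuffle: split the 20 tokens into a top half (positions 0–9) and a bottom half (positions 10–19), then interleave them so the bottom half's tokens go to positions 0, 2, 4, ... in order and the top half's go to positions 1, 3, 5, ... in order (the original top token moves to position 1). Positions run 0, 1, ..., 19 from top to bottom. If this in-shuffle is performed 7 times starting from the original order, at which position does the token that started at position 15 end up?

10

Track the token's position through each in-shuffle:
15 → 10 → 0 → 1 → 3 → 7 → 15 → 10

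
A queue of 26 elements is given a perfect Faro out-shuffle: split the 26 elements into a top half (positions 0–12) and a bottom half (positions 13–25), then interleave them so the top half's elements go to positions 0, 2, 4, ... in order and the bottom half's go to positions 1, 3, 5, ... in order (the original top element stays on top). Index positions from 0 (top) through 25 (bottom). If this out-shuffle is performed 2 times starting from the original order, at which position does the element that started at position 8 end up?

7

Track the element's position through each out-shuffle:
8 → 16 → 7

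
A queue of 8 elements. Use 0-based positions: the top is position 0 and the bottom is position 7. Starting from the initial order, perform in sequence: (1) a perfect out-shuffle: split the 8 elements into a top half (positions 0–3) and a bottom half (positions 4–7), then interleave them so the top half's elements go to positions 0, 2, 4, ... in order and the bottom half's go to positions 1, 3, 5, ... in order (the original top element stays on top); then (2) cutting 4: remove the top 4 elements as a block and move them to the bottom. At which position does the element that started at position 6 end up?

Track the element from position 6 forward through each operation:
  after op 1 (out-shuffle): 6 → 5
  after op 2 (cut 4): 5 → 1

1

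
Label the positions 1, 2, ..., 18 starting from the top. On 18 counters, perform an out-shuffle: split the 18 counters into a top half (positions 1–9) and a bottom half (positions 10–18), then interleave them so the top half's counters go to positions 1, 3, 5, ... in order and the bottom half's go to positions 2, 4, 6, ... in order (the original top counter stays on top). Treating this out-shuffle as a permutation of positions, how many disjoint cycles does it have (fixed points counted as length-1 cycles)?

Trace each unvisited position around until it returns:
(1) (2 3 5 9 17 16 14 10) (4 7 13 8 15 12 6 11) (18)
4 cycles in total.

4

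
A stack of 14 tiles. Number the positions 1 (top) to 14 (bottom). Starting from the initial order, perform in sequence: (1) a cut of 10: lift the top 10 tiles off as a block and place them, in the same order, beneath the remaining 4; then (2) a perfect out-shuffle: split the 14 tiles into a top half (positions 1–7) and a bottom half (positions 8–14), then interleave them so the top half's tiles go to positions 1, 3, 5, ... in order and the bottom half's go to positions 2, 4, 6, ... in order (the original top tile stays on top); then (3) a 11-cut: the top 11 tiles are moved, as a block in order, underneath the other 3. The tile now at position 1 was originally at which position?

Undo the operations in reverse order, starting from position 1:
  undo op 3 (cut 11): 1 ← 12
  undo op 2 (out-shuffle, from bottom half): 12 ← 13
  undo op 1 (cut 10): 13 ← 9
So the tile at position 1 came from original position 9.

9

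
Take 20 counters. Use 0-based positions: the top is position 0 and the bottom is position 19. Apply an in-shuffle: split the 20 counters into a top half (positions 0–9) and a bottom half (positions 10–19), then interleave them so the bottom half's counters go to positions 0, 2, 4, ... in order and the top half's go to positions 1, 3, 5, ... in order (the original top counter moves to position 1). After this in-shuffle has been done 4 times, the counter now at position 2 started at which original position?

Work backwards from position 2, undoing one in-shuffle at a time:
2 ← 11 ← 5 ← 2 ← 11
So the counter now at position 2 started at position 11.

11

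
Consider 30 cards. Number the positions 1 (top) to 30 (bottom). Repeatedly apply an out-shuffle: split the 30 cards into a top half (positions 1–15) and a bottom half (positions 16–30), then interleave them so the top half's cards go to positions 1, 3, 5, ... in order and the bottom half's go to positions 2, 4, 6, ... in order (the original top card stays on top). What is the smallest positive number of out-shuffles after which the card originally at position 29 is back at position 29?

Follow position 29 under repeated out-shuffles:
29 → 28 → 26 → 22 → 14 → 27 → 24 → 18 → ... → 29 (length 28)
It first returns after 28 out-shuffles.

28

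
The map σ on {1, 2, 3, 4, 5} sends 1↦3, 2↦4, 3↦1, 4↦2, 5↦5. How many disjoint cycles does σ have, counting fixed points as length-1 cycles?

Cycle decomposition: (1 3) (2 4) (5).
3 cycles.

3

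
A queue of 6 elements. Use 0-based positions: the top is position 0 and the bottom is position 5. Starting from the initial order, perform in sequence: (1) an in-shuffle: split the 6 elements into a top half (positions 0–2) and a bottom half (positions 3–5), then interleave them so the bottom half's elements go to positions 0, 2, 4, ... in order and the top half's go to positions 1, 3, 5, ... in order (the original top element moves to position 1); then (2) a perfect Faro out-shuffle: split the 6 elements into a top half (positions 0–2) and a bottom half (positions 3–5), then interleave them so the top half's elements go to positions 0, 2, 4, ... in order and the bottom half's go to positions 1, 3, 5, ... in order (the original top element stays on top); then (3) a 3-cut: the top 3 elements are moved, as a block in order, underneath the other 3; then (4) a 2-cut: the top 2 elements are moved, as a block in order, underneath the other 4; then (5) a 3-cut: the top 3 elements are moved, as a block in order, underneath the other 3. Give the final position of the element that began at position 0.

Track the element from position 0 forward through each operation:
  after op 1 (in-shuffle): 0 → 1
  after op 2 (out-shuffle): 1 → 2
  after op 3 (cut 3): 2 → 5
  after op 4 (cut 2): 5 → 3
  after op 5 (cut 3): 3 → 0

0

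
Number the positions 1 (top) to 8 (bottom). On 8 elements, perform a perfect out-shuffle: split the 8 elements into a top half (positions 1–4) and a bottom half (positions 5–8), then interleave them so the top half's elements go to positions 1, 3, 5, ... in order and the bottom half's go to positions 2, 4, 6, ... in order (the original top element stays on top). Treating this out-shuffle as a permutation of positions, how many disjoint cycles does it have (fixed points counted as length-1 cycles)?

4

Trace each unvisited position around until it returns:
(1) (2 3 5) (4 7 6) (8)
4 cycles in total.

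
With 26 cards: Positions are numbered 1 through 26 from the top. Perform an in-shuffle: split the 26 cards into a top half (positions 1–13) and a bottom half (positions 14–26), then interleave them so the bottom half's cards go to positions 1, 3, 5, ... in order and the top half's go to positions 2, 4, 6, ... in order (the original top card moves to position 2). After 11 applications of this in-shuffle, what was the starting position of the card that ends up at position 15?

3

Work backwards from position 15, undoing one in-shuffle at a time:
15 ← 21 ← 24 ← 12 ← 6 ← 3 ← 15 ← 21 ← 24 ← 12 ← 6 ← 3
So the card now at position 15 started at position 3.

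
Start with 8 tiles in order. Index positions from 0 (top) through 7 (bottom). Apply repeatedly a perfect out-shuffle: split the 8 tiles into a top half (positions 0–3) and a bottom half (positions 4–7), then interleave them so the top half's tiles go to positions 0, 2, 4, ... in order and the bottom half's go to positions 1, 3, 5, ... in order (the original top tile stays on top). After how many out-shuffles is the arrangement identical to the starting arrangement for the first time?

3

The out-shuffle permutes the 8 positions with cycle lengths [1, 1, 3, 3].
Every tile is home exactly when every cycle has completed a whole number of laps, i.e. after lcm(1, 3) = 3 out-shuffles.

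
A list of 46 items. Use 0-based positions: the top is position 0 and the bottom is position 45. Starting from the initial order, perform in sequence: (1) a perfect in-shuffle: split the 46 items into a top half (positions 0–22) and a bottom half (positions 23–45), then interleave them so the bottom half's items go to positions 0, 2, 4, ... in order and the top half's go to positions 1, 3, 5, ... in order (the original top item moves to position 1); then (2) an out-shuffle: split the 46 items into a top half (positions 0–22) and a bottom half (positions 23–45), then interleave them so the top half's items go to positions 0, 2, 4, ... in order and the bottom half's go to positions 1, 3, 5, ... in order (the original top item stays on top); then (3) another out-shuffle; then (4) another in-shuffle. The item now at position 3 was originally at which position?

Undo the operations in reverse order, starting from position 3:
  undo op 4 (in-shuffle, from top half): 3 ← 1
  undo op 3 (out-shuffle, from bottom half): 1 ← 23
  undo op 2 (out-shuffle, from bottom half): 23 ← 34
  undo op 1 (in-shuffle, from bottom half): 34 ← 40
So the item at position 3 came from original position 40.

40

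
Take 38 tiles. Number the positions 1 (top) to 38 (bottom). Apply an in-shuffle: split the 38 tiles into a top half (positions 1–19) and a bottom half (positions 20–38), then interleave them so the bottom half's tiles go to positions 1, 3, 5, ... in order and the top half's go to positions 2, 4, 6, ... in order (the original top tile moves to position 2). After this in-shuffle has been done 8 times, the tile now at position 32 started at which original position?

5

Work backwards from position 32, undoing one in-shuffle at a time:
32 ← 16 ← 8 ← 4 ← 2 ← 1 ← 20 ← 10 ← 5
So the tile now at position 32 started at position 5.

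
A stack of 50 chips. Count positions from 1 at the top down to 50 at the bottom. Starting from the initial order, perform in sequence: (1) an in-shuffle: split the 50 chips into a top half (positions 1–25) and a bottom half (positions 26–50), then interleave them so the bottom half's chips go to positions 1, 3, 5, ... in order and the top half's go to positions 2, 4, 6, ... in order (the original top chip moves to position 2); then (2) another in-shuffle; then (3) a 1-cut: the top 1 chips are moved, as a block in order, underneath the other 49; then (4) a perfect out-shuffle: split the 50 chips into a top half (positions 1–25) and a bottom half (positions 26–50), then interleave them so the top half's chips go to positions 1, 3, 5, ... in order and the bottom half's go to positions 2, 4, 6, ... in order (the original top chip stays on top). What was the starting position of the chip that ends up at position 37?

Undo the operations in reverse order, starting from position 37:
  undo op 4 (out-shuffle, from top half): 37 ← 19
  undo op 3 (cut 1): 19 ← 20
  undo op 2 (in-shuffle, from top half): 20 ← 10
  undo op 1 (in-shuffle, from top half): 10 ← 5
So the chip at position 37 came from original position 5.

5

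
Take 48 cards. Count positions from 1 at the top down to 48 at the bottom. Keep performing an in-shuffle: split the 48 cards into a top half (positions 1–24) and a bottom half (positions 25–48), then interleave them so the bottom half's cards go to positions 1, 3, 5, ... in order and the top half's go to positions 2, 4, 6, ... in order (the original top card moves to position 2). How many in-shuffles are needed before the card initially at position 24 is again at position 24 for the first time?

Follow position 24 under repeated in-shuffles:
24 → 48 → 47 → 45 → 41 → 33 → 17 → 34 → ... → 24 (length 21)
It first returns after 21 in-shuffles.

21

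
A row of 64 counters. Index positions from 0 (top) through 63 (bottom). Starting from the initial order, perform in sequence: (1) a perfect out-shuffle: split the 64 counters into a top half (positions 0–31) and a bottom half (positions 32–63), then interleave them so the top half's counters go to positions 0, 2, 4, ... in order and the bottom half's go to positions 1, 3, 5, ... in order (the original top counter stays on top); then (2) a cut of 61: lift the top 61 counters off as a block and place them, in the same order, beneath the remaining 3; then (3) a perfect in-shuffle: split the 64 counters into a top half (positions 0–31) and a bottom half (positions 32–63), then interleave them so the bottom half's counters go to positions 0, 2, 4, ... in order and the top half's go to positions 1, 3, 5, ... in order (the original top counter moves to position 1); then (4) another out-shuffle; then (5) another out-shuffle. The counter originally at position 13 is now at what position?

47

Track the counter from position 13 forward through each operation:
  after op 1 (out-shuffle): 13 → 26
  after op 2 (cut 61): 26 → 29
  after op 3 (in-shuffle): 29 → 59
  after op 4 (out-shuffle): 59 → 55
  after op 5 (out-shuffle): 55 → 47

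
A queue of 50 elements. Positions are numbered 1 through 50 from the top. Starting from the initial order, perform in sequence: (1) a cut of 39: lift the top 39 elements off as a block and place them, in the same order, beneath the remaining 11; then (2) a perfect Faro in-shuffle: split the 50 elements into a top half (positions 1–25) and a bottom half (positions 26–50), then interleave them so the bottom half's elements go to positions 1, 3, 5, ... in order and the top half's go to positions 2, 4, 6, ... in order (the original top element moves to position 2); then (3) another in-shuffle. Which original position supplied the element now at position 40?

49

Undo the operations in reverse order, starting from position 40:
  undo op 3 (in-shuffle, from top half): 40 ← 20
  undo op 2 (in-shuffle, from top half): 20 ← 10
  undo op 1 (cut 39): 10 ← 49
So the element at position 40 came from original position 49.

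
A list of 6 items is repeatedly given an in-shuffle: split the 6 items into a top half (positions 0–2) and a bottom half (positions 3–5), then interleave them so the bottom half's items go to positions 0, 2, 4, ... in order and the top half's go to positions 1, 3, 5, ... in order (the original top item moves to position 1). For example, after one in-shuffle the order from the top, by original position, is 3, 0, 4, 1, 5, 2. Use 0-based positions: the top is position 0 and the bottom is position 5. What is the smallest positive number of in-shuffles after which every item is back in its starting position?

The in-shuffle permutes the 6 positions with cycle lengths [3, 3].
Every item is home exactly when every cycle has completed a whole number of laps, i.e. after lcm(3) = 3 in-shuffles.

3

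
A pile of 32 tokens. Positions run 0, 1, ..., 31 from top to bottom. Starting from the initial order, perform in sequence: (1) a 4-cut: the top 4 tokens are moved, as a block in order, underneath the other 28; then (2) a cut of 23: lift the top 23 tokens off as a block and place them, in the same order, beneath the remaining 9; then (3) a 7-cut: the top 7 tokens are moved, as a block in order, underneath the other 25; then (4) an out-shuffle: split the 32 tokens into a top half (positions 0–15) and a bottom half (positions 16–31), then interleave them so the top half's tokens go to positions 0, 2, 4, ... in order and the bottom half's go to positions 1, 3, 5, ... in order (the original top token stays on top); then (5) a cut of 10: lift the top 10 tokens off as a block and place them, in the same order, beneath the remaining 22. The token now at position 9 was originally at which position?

27

Undo the operations in reverse order, starting from position 9:
  undo op 5 (cut 10): 9 ← 19
  undo op 4 (out-shuffle, from bottom half): 19 ← 25
  undo op 3 (cut 7): 25 ← 0
  undo op 2 (cut 23): 0 ← 23
  undo op 1 (cut 4): 23 ← 27
So the token at position 9 came from original position 27.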